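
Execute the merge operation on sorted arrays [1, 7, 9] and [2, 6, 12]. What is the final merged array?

Merging process:

Compare 1 vs 2: take 1 from left. Merged: [1]
Compare 7 vs 2: take 2 from right. Merged: [1, 2]
Compare 7 vs 6: take 6 from right. Merged: [1, 2, 6]
Compare 7 vs 12: take 7 from left. Merged: [1, 2, 6, 7]
Compare 9 vs 12: take 9 from left. Merged: [1, 2, 6, 7, 9]
Append remaining from right: [12]. Merged: [1, 2, 6, 7, 9, 12]

Final merged array: [1, 2, 6, 7, 9, 12]
Total comparisons: 5

The merged array is [1, 2, 6, 7, 9, 12], requiring 5 comparisons. The merge step runs in O(n) time where n is the total number of elements.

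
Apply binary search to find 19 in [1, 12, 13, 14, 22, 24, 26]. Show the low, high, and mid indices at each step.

Binary search for 19 in [1, 12, 13, 14, 22, 24, 26]:

lo=0, hi=6, mid=3, arr[mid]=14 -> 14 < 19, search right half
lo=4, hi=6, mid=5, arr[mid]=24 -> 24 > 19, search left half
lo=4, hi=4, mid=4, arr[mid]=22 -> 22 > 19, search left half
lo=4 > hi=3, target 19 not found

Binary search determines that 19 is not in the array after 3 comparisons. The search space was exhausted without finding the target.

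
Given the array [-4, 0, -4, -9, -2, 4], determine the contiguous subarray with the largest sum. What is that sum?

Using Kadane's algorithm on [-4, 0, -4, -9, -2, 4]:

Scanning through the array:
Position 1 (value 0): max_ending_here = 0, max_so_far = 0
Position 2 (value -4): max_ending_here = -4, max_so_far = 0
Position 3 (value -9): max_ending_here = -9, max_so_far = 0
Position 4 (value -2): max_ending_here = -2, max_so_far = 0
Position 5 (value 4): max_ending_here = 4, max_so_far = 4

Maximum subarray: [4]
Maximum sum: 4

The maximum subarray is [4] with sum 4. This subarray runs from index 5 to index 5.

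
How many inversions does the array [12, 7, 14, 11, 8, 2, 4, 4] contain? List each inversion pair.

Finding inversions in [12, 7, 14, 11, 8, 2, 4, 4]:

(0, 1): arr[0]=12 > arr[1]=7
(0, 3): arr[0]=12 > arr[3]=11
(0, 4): arr[0]=12 > arr[4]=8
(0, 5): arr[0]=12 > arr[5]=2
(0, 6): arr[0]=12 > arr[6]=4
(0, 7): arr[0]=12 > arr[7]=4
(1, 5): arr[1]=7 > arr[5]=2
(1, 6): arr[1]=7 > arr[6]=4
(1, 7): arr[1]=7 > arr[7]=4
(2, 3): arr[2]=14 > arr[3]=11
(2, 4): arr[2]=14 > arr[4]=8
(2, 5): arr[2]=14 > arr[5]=2
(2, 6): arr[2]=14 > arr[6]=4
(2, 7): arr[2]=14 > arr[7]=4
(3, 4): arr[3]=11 > arr[4]=8
(3, 5): arr[3]=11 > arr[5]=2
(3, 6): arr[3]=11 > arr[6]=4
(3, 7): arr[3]=11 > arr[7]=4
(4, 5): arr[4]=8 > arr[5]=2
(4, 6): arr[4]=8 > arr[6]=4
(4, 7): arr[4]=8 > arr[7]=4

Total inversions: 21

The array has 21 inversion(s): (0,1), (0,3), (0,4), (0,5), (0,6), (0,7), (1,5), (1,6), (1,7), (2,3), (2,4), (2,5), (2,6), (2,7), (3,4), (3,5), (3,6), (3,7), (4,5), (4,6), (4,7). Each pair (i,j) satisfies i < j and arr[i] > arr[j].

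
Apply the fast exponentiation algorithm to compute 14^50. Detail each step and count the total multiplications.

Computing 14^50 by squaring (build up from 14^1; each line after the first costs one multiplication):

14^1 = 14
14^2 = (14^1)^2 = 14^2 = 196
14^3 = 14 * 14^2 = 14 * 196 = 2744
14^6 = (14^3)^2 = 2744^2 = 7529536
14^12 = (14^6)^2 = 7529536^2 = 56693912375296
14^24 = (14^12)^2 = 56693912375296^2 = 3214199700417740936751087616
14^25 = 14 * 14^24 = 14 * 3214199700417740936751087616 = 44998795805848373114515226624
14^50 = (14^25)^2 = 44998795805848373114515226624^2 = 2024891623976437135118764865774783290467102632746078437376

Result: 2024891623976437135118764865774783290467102632746078437376
Multiplications needed: 7 (7 lines after 14^1)

14^50 = 2024891623976437135118764865774783290467102632746078437376. Using exponentiation by squaring, this requires 7 multiplications. The key idea: if the exponent is even, square the half-power; if odd, multiply by the base once.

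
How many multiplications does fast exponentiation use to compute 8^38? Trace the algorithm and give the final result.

Computing 8^38 by squaring (build up from 8^1; each line after the first costs one multiplication):

8^1 = 8
8^2 = (8^1)^2 = 8^2 = 64
8^4 = (8^2)^2 = 64^2 = 4096
8^8 = (8^4)^2 = 4096^2 = 16777216
8^9 = 8 * 8^8 = 8 * 16777216 = 134217728
8^18 = (8^9)^2 = 134217728^2 = 18014398509481984
8^19 = 8 * 8^18 = 8 * 18014398509481984 = 144115188075855872
8^38 = (8^19)^2 = 144115188075855872^2 = 20769187434139310514121985316880384

Result: 20769187434139310514121985316880384
Multiplications needed: 7 (7 lines after 8^1)

8^38 = 20769187434139310514121985316880384. Using exponentiation by squaring, this requires 7 multiplications. The key idea: if the exponent is even, square the half-power; if odd, multiply by the base once.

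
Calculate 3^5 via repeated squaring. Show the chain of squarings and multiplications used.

Computing 3^5 by squaring (build up from 3^1; each line after the first costs one multiplication):

3^1 = 3
3^2 = (3^1)^2 = 3^2 = 9
3^4 = (3^2)^2 = 9^2 = 81
3^5 = 3 * 3^4 = 3 * 81 = 243

Result: 243
Multiplications needed: 3 (3 lines after 3^1)

3^5 = 243. Using exponentiation by squaring, this requires 3 multiplications. The key idea: if the exponent is even, square the half-power; if odd, multiply by the base once.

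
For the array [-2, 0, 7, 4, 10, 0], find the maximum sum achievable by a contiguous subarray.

Using Kadane's algorithm on [-2, 0, 7, 4, 10, 0]:

Scanning through the array:
Position 1 (value 0): max_ending_here = 0, max_so_far = 0
Position 2 (value 7): max_ending_here = 7, max_so_far = 7
Position 3 (value 4): max_ending_here = 11, max_so_far = 11
Position 4 (value 10): max_ending_here = 21, max_so_far = 21
Position 5 (value 0): max_ending_here = 21, max_so_far = 21

Maximum subarray: [0, 7, 4, 10]
Maximum sum: 21

The maximum subarray is [0, 7, 4, 10] with sum 21. This subarray runs from index 1 to index 4.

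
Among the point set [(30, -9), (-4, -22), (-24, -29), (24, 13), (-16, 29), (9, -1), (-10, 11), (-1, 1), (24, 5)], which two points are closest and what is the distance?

Computing all pairwise distances among 9 points:

d((30, -9), (-4, -22)) = 36.4005
d((30, -9), (-24, -29)) = 57.5847
d((30, -9), (24, 13)) = 22.8035
d((30, -9), (-16, 29)) = 59.6657
d((30, -9), (9, -1)) = 22.4722
d((30, -9), (-10, 11)) = 44.7214
d((30, -9), (-1, 1)) = 32.573
d((30, -9), (24, 5)) = 15.2315
d((-4, -22), (-24, -29)) = 21.1896
d((-4, -22), (24, 13)) = 44.8219
d((-4, -22), (-16, 29)) = 52.3927
d((-4, -22), (9, -1)) = 24.6982
d((-4, -22), (-10, 11)) = 33.541
d((-4, -22), (-1, 1)) = 23.1948
d((-4, -22), (24, 5)) = 38.8973
d((-24, -29), (24, 13)) = 63.7809
d((-24, -29), (-16, 29)) = 58.5491
d((-24, -29), (9, -1)) = 43.2782
d((-24, -29), (-10, 11)) = 42.3792
d((-24, -29), (-1, 1)) = 37.8021
d((-24, -29), (24, 5)) = 58.8218
d((24, 13), (-16, 29)) = 43.0813
d((24, 13), (9, -1)) = 20.5183
d((24, 13), (-10, 11)) = 34.0588
d((24, 13), (-1, 1)) = 27.7308
d((24, 13), (24, 5)) = 8.0 <-- minimum
d((-16, 29), (9, -1)) = 39.0512
d((-16, 29), (-10, 11)) = 18.9737
d((-16, 29), (-1, 1)) = 31.7648
d((-16, 29), (24, 5)) = 46.6476
d((9, -1), (-10, 11)) = 22.4722
d((9, -1), (-1, 1)) = 10.198
d((9, -1), (24, 5)) = 16.1555
d((-10, 11), (-1, 1)) = 13.4536
d((-10, 11), (24, 5)) = 34.5254
d((-1, 1), (24, 5)) = 25.318

Closest pair: (24, 13) and (24, 5) with distance 8.0

The closest pair is (24, 13) and (24, 5) with Euclidean distance 8.0. For 9 points, brute-force pairwise comparison is shown above. For large n, the divide-and-conquer algorithm (sort by x, recurse on halves, check the dividing strip) achieves O(n log n).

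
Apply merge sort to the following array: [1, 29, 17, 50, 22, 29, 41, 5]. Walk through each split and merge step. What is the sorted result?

Merge sort trace:

Split: [1, 29, 17, 50, 22, 29, 41, 5] -> [1, 29, 17, 50] and [22, 29, 41, 5]
  Split: [1, 29, 17, 50] -> [1, 29] and [17, 50]
    Split: [1, 29] -> [1] and [29]
    Merge: [1] + [29] -> [1, 29]
    Split: [17, 50] -> [17] and [50]
    Merge: [17] + [50] -> [17, 50]
  Merge: [1, 29] + [17, 50] -> [1, 17, 29, 50]
  Split: [22, 29, 41, 5] -> [22, 29] and [41, 5]
    Split: [22, 29] -> [22] and [29]
    Merge: [22] + [29] -> [22, 29]
    Split: [41, 5] -> [41] and [5]
    Merge: [41] + [5] -> [5, 41]
  Merge: [22, 29] + [5, 41] -> [5, 22, 29, 41]
Merge: [1, 17, 29, 50] + [5, 22, 29, 41] -> [1, 5, 17, 22, 29, 29, 41, 50]

Final sorted array: [1, 5, 17, 22, 29, 29, 41, 50]

The merge sort proceeds by recursively splitting the array and merging sorted halves.
After all merges, the sorted array is [1, 5, 17, 22, 29, 29, 41, 50].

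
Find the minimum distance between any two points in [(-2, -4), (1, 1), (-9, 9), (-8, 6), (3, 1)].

Computing all pairwise distances among 5 points:

d((-2, -4), (1, 1)) = 5.831
d((-2, -4), (-9, 9)) = 14.7648
d((-2, -4), (-8, 6)) = 11.6619
d((-2, -4), (3, 1)) = 7.0711
d((1, 1), (-9, 9)) = 12.8062
d((1, 1), (-8, 6)) = 10.2956
d((1, 1), (3, 1)) = 2.0 <-- minimum
d((-9, 9), (-8, 6)) = 3.1623
d((-9, 9), (3, 1)) = 14.4222
d((-8, 6), (3, 1)) = 12.083

Closest pair: (1, 1) and (3, 1) with distance 2.0

The closest pair is (1, 1) and (3, 1) with Euclidean distance 2.0. For 5 points, brute-force pairwise comparison is shown above. For large n, the divide-and-conquer algorithm (sort by x, recurse on halves, check the dividing strip) achieves O(n log n).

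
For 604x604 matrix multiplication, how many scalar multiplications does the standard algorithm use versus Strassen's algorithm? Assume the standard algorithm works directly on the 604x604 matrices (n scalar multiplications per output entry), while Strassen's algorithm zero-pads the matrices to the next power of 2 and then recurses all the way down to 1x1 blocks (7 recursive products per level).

Matrix multiplication for 604x604 matrices:

Strassen's algorithm requires power-of-2 dimensions. Pad 604x604 to 1024x1024 (next power of 2).

Standard algorithm: 604^3 = 220348864 multiplications
Strassen's algorithm: 7^(log2(1024)) = 7^10 = 282475249 multiplications
Difference: 220348864 - 282475249 = -62126385 (Strassen uses MORE here due to padding overhead — for small or just-over-power-of-2 n, padding can outweigh the per-level savings)

Standard: 220348864 multiplications (604^3). Strassen: 282475249 multiplications (7^10, after padding to 1024x1024). Strassen reduces 8 recursive multiplications to 7 at each level.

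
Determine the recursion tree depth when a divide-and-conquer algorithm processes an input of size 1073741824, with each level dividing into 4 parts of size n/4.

For divide and conquer with division factor 4:

Problem sizes at each level:
Level 0: 1073741824
Level 1: 268435456
Level 2: 67108864
Level 3: 16777216
Level 4: 4194304
Level 5: 1048576
Level 6: 262144
Level 7: 65536
Level 8: 16384
Level 9: 4096
Level 10: 1024
Level 11: 256
Level 12: 64
Level 13: 16
Level 14: 4
Level 15: 1

The root is level 0 and the size-1 base case is level 15 (the tree spans levels 0 through 15, i.e. 16 levels counting the root), so the depth is the number of divisions: log_4(1073741824) = 15

The recursion tree depth is log_4(1073741824) = 15. At each level, the problem size is divided by 4, so it takes 15 divisions to reduce to a base case of size 1. The algorithm makes 4 recursive calls at each level.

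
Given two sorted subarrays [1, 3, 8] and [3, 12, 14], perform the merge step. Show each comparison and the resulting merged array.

Merging process:

Compare 1 vs 3: take 1 from left. Merged: [1]
Compare 3 vs 3: take 3 from left. Merged: [1, 3]
Compare 8 vs 3: take 3 from right. Merged: [1, 3, 3]
Compare 8 vs 12: take 8 from left. Merged: [1, 3, 3, 8]
Append remaining from right: [12, 14]. Merged: [1, 3, 3, 8, 12, 14]

Final merged array: [1, 3, 3, 8, 12, 14]
Total comparisons: 4

The merged array is [1, 3, 3, 8, 12, 14], requiring 4 comparisons. The merge step runs in O(n) time where n is the total number of elements.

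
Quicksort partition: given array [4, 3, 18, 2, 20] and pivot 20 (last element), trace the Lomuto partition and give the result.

Lomuto partition with pivot = 20:

Initial array: [4, 3, 18, 2, 20]

arr[0]=4 <= 20: swap with position 0, array becomes [4, 3, 18, 2, 20]
arr[1]=3 <= 20: swap with position 1, array becomes [4, 3, 18, 2, 20]
arr[2]=18 <= 20: swap with position 2, array becomes [4, 3, 18, 2, 20]
arr[3]=2 <= 20: swap with position 3, array becomes [4, 3, 18, 2, 20]

Place pivot at position 4: [4, 3, 18, 2, 20]
Pivot position: 4

After partitioning with pivot 20, the array becomes [4, 3, 18, 2, 20]. The pivot is placed at index 4. All elements to the left of the pivot are <= 20, and all elements to the right are > 20.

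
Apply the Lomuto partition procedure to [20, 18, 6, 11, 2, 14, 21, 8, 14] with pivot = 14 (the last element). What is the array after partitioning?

Lomuto partition with pivot = 14:

Initial array: [20, 18, 6, 11, 2, 14, 21, 8, 14]

arr[0]=20 > 14: no swap
arr[1]=18 > 14: no swap
arr[2]=6 <= 14: swap with position 0, array becomes [6, 18, 20, 11, 2, 14, 21, 8, 14]
arr[3]=11 <= 14: swap with position 1, array becomes [6, 11, 20, 18, 2, 14, 21, 8, 14]
arr[4]=2 <= 14: swap with position 2, array becomes [6, 11, 2, 18, 20, 14, 21, 8, 14]
arr[5]=14 <= 14: swap with position 3, array becomes [6, 11, 2, 14, 20, 18, 21, 8, 14]
arr[6]=21 > 14: no swap
arr[7]=8 <= 14: swap with position 4, array becomes [6, 11, 2, 14, 8, 18, 21, 20, 14]

Place pivot at position 5: [6, 11, 2, 14, 8, 14, 21, 20, 18]
Pivot position: 5

After partitioning with pivot 14, the array becomes [6, 11, 2, 14, 8, 14, 21, 20, 18]. The pivot is placed at index 5. All elements to the left of the pivot are <= 14, and all elements to the right are > 14.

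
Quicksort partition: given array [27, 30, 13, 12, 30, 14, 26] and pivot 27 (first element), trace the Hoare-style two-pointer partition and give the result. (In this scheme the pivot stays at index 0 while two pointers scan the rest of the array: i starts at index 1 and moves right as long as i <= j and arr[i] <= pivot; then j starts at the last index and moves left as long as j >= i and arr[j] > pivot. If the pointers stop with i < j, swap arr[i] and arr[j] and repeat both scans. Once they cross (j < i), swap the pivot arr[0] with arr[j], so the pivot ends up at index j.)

Hoare-style two-pointer partition with pivot = 27:

Initial array: [27, 30, 13, 12, 30, 14, 26]

Pointers start at i = 1, j = 6.
i stops at index 1 (arr[1]=30 > 27), j stops at index 6 (arr[6]=26 <= 27): swap arr[1] and arr[6], array becomes [27, 26, 13, 12, 30, 14, 30]
i stops at index 4 (arr[4]=30 > 27), j stops at index 5 (arr[5]=14 <= 27): swap arr[4] and arr[5], array becomes [27, 26, 13, 12, 14, 30, 30]
i ends at 5, j ends at 4: the pointers have crossed (j < i), so scanning stops.

Swap pivot arr[0] with arr[4] to place pivot at position 4: [14, 26, 13, 12, 27, 30, 30]
Pivot position: 4

After partitioning with pivot 27, the array becomes [14, 26, 13, 12, 27, 30, 30]. The pivot is placed at index 4. All elements to the left of the pivot are <= 27, and all elements to the right are > 27.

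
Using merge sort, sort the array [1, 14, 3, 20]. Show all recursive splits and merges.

Merge sort trace:

Split: [1, 14, 3, 20] -> [1, 14] and [3, 20]
  Split: [1, 14] -> [1] and [14]
  Merge: [1] + [14] -> [1, 14]
  Split: [3, 20] -> [3] and [20]
  Merge: [3] + [20] -> [3, 20]
Merge: [1, 14] + [3, 20] -> [1, 3, 14, 20]

Final sorted array: [1, 3, 14, 20]

The merge sort proceeds by recursively splitting the array and merging sorted halves.
After all merges, the sorted array is [1, 3, 14, 20].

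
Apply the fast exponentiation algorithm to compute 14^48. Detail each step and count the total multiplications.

Computing 14^48 by squaring (build up from 14^1; each line after the first costs one multiplication):

14^1 = 14
14^2 = (14^1)^2 = 14^2 = 196
14^3 = 14 * 14^2 = 14 * 196 = 2744
14^6 = (14^3)^2 = 2744^2 = 7529536
14^12 = (14^6)^2 = 7529536^2 = 56693912375296
14^24 = (14^12)^2 = 56693912375296^2 = 3214199700417740936751087616
14^48 = (14^24)^2 = 3214199700417740936751087616^2 = 10331079714165495587340637070279506584015829758908563456

Result: 10331079714165495587340637070279506584015829758908563456
Multiplications needed: 6 (6 lines after 14^1)

14^48 = 10331079714165495587340637070279506584015829758908563456. Using exponentiation by squaring, this requires 6 multiplications. The key idea: if the exponent is even, square the half-power; if odd, multiply by the base once.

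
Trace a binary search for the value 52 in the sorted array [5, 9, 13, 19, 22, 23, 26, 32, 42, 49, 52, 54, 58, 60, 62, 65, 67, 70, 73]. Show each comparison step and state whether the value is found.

Binary search for 52 in [5, 9, 13, 19, 22, 23, 26, 32, 42, 49, 52, 54, 58, 60, 62, 65, 67, 70, 73]:

lo=0, hi=18, mid=9, arr[mid]=49 -> 49 < 52, search right half
lo=10, hi=18, mid=14, arr[mid]=62 -> 62 > 52, search left half
lo=10, hi=13, mid=11, arr[mid]=54 -> 54 > 52, search left half
lo=10, hi=10, mid=10, arr[mid]=52 -> Found target at index 10!

Binary search finds 52 at index 10 after 4 comparisons. The search repeatedly halves the search space by comparing with the middle element.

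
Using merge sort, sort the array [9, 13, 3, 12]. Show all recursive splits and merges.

Merge sort trace:

Split: [9, 13, 3, 12] -> [9, 13] and [3, 12]
  Split: [9, 13] -> [9] and [13]
  Merge: [9] + [13] -> [9, 13]
  Split: [3, 12] -> [3] and [12]
  Merge: [3] + [12] -> [3, 12]
Merge: [9, 13] + [3, 12] -> [3, 9, 12, 13]

Final sorted array: [3, 9, 12, 13]

The merge sort proceeds by recursively splitting the array and merging sorted halves.
After all merges, the sorted array is [3, 9, 12, 13].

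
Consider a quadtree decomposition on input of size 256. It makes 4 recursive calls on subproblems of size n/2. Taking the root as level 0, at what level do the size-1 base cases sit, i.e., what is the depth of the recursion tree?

For divide and conquer with division factor 2:

Problem sizes at each level:
Level 0: 256
Level 1: 128
Level 2: 64
Level 3: 32
Level 4: 16
Level 5: 8
Level 6: 4
Level 7: 2
Level 8: 1

The root is level 0 and the size-1 base case is level 8 (the tree spans levels 0 through 8, i.e. 9 levels counting the root), so the depth is the number of divisions: log_2(256) = 8

The recursion tree depth is log_2(256) = 8. At each level, the problem size is divided by 2, so it takes 8 divisions to reduce to a base case of size 1. The algorithm makes 4 recursive calls at each level.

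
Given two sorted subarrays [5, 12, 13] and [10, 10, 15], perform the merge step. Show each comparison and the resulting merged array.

Merging process:

Compare 5 vs 10: take 5 from left. Merged: [5]
Compare 12 vs 10: take 10 from right. Merged: [5, 10]
Compare 12 vs 10: take 10 from right. Merged: [5, 10, 10]
Compare 12 vs 15: take 12 from left. Merged: [5, 10, 10, 12]
Compare 13 vs 15: take 13 from left. Merged: [5, 10, 10, 12, 13]
Append remaining from right: [15]. Merged: [5, 10, 10, 12, 13, 15]

Final merged array: [5, 10, 10, 12, 13, 15]
Total comparisons: 5

The merged array is [5, 10, 10, 12, 13, 15], requiring 5 comparisons. The merge step runs in O(n) time where n is the total number of elements.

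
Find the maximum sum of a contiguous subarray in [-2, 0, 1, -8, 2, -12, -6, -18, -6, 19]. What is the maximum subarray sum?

Using Kadane's algorithm on [-2, 0, 1, -8, 2, -12, -6, -18, -6, 19]:

Scanning through the array:
Position 1 (value 0): max_ending_here = 0, max_so_far = 0
Position 2 (value 1): max_ending_here = 1, max_so_far = 1
Position 3 (value -8): max_ending_here = -7, max_so_far = 1
Position 4 (value 2): max_ending_here = 2, max_so_far = 2
Position 5 (value -12): max_ending_here = -10, max_so_far = 2
Position 6 (value -6): max_ending_here = -6, max_so_far = 2
Position 7 (value -18): max_ending_here = -18, max_so_far = 2
Position 8 (value -6): max_ending_here = -6, max_so_far = 2
Position 9 (value 19): max_ending_here = 19, max_so_far = 19

Maximum subarray: [19]
Maximum sum: 19

The maximum subarray is [19] with sum 19. This subarray runs from index 9 to index 9.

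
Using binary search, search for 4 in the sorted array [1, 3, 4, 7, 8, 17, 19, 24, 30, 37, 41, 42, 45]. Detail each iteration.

Binary search for 4 in [1, 3, 4, 7, 8, 17, 19, 24, 30, 37, 41, 42, 45]:

lo=0, hi=12, mid=6, arr[mid]=19 -> 19 > 4, search left half
lo=0, hi=5, mid=2, arr[mid]=4 -> Found target at index 2!

Binary search finds 4 at index 2 after 2 comparisons. The search repeatedly halves the search space by comparing with the middle element.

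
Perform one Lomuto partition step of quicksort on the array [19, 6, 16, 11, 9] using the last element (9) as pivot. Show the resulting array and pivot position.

Lomuto partition with pivot = 9:

Initial array: [19, 6, 16, 11, 9]

arr[0]=19 > 9: no swap
arr[1]=6 <= 9: swap with position 0, array becomes [6, 19, 16, 11, 9]
arr[2]=16 > 9: no swap
arr[3]=11 > 9: no swap

Place pivot at position 1: [6, 9, 16, 11, 19]
Pivot position: 1

After partitioning with pivot 9, the array becomes [6, 9, 16, 11, 19]. The pivot is placed at index 1. All elements to the left of the pivot are <= 9, and all elements to the right are > 9.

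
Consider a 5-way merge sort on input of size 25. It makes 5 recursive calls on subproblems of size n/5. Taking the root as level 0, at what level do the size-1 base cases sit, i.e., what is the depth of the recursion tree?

For divide and conquer with division factor 5:

Problem sizes at each level:
Level 0: 25
Level 1: 5
Level 2: 1

The root is level 0 and the size-1 base case is level 2 (the tree spans levels 0 through 2, i.e. 3 levels counting the root), so the depth is the number of divisions: log_5(25) = 2

The recursion tree depth is log_5(25) = 2. At each level, the problem size is divided by 5, so it takes 2 divisions to reduce to a base case of size 1. The algorithm makes 5 recursive calls at each level.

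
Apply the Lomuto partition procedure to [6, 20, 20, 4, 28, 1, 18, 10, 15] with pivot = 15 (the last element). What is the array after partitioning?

Lomuto partition with pivot = 15:

Initial array: [6, 20, 20, 4, 28, 1, 18, 10, 15]

arr[0]=6 <= 15: swap with position 0, array becomes [6, 20, 20, 4, 28, 1, 18, 10, 15]
arr[1]=20 > 15: no swap
arr[2]=20 > 15: no swap
arr[3]=4 <= 15: swap with position 1, array becomes [6, 4, 20, 20, 28, 1, 18, 10, 15]
arr[4]=28 > 15: no swap
arr[5]=1 <= 15: swap with position 2, array becomes [6, 4, 1, 20, 28, 20, 18, 10, 15]
arr[6]=18 > 15: no swap
arr[7]=10 <= 15: swap with position 3, array becomes [6, 4, 1, 10, 28, 20, 18, 20, 15]

Place pivot at position 4: [6, 4, 1, 10, 15, 20, 18, 20, 28]
Pivot position: 4

After partitioning with pivot 15, the array becomes [6, 4, 1, 10, 15, 20, 18, 20, 28]. The pivot is placed at index 4. All elements to the left of the pivot are <= 15, and all elements to the right are > 15.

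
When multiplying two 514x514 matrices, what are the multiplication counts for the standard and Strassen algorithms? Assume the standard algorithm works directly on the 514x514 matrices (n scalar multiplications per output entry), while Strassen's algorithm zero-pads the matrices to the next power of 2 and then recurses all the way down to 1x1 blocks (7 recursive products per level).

Matrix multiplication for 514x514 matrices:

Strassen's algorithm requires power-of-2 dimensions. Pad 514x514 to 1024x1024 (next power of 2).

Standard algorithm: 514^3 = 135796744 multiplications
Strassen's algorithm: 7^(log2(1024)) = 7^10 = 282475249 multiplications
Difference: 135796744 - 282475249 = -146678505 (Strassen uses MORE here due to padding overhead — for small or just-over-power-of-2 n, padding can outweigh the per-level savings)

Standard: 135796744 multiplications (514^3). Strassen: 282475249 multiplications (7^10, after padding to 1024x1024). Strassen reduces 8 recursive multiplications to 7 at each level.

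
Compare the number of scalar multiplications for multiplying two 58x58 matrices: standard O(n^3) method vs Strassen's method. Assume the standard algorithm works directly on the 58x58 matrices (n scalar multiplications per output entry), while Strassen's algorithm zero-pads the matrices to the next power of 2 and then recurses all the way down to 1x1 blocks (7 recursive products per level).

Matrix multiplication for 58x58 matrices:

Strassen's algorithm requires power-of-2 dimensions. Pad 58x58 to 64x64 (next power of 2).

Standard algorithm: 58^3 = 195112 multiplications
Strassen's algorithm: 7^(log2(64)) = 7^6 = 117649 multiplications
Savings: 195112 - 117649 = 77463 multiplications

Standard: 195112 multiplications (58^3). Strassen: 117649 multiplications (7^6, after padding to 64x64). Strassen reduces 8 recursive multiplications to 7 at each level.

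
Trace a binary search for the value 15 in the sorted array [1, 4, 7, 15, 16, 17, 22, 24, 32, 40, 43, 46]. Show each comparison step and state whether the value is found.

Binary search for 15 in [1, 4, 7, 15, 16, 17, 22, 24, 32, 40, 43, 46]:

lo=0, hi=11, mid=5, arr[mid]=17 -> 17 > 15, search left half
lo=0, hi=4, mid=2, arr[mid]=7 -> 7 < 15, search right half
lo=3, hi=4, mid=3, arr[mid]=15 -> Found target at index 3!

Binary search finds 15 at index 3 after 3 comparisons. The search repeatedly halves the search space by comparing with the middle element.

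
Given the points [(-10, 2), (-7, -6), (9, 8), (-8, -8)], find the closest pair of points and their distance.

Computing all pairwise distances among 4 points:

d((-10, 2), (-7, -6)) = 8.544
d((-10, 2), (9, 8)) = 19.9249
d((-10, 2), (-8, -8)) = 10.198
d((-7, -6), (9, 8)) = 21.2603
d((-7, -6), (-8, -8)) = 2.2361 <-- minimum
d((9, 8), (-8, -8)) = 23.3452

Closest pair: (-7, -6) and (-8, -8) with distance 2.2361

The closest pair is (-7, -6) and (-8, -8) with Euclidean distance 2.2361. For 4 points, brute-force pairwise comparison is shown above. For large n, the divide-and-conquer algorithm (sort by x, recurse on halves, check the dividing strip) achieves O(n log n).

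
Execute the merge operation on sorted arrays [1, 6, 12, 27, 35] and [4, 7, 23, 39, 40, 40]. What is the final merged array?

Merging process:

Compare 1 vs 4: take 1 from left. Merged: [1]
Compare 6 vs 4: take 4 from right. Merged: [1, 4]
Compare 6 vs 7: take 6 from left. Merged: [1, 4, 6]
Compare 12 vs 7: take 7 from right. Merged: [1, 4, 6, 7]
Compare 12 vs 23: take 12 from left. Merged: [1, 4, 6, 7, 12]
Compare 27 vs 23: take 23 from right. Merged: [1, 4, 6, 7, 12, 23]
Compare 27 vs 39: take 27 from left. Merged: [1, 4, 6, 7, 12, 23, 27]
Compare 35 vs 39: take 35 from left. Merged: [1, 4, 6, 7, 12, 23, 27, 35]
Append remaining from right: [39, 40, 40]. Merged: [1, 4, 6, 7, 12, 23, 27, 35, 39, 40, 40]

Final merged array: [1, 4, 6, 7, 12, 23, 27, 35, 39, 40, 40]
Total comparisons: 8

The merged array is [1, 4, 6, 7, 12, 23, 27, 35, 39, 40, 40], requiring 8 comparisons. The merge step runs in O(n) time where n is the total number of elements.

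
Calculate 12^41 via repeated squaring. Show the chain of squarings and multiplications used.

Computing 12^41 by squaring (build up from 12^1; each line after the first costs one multiplication):

12^1 = 12
12^2 = (12^1)^2 = 12^2 = 144
12^4 = (12^2)^2 = 144^2 = 20736
12^5 = 12 * 12^4 = 12 * 20736 = 248832
12^10 = (12^5)^2 = 248832^2 = 61917364224
12^20 = (12^10)^2 = 61917364224^2 = 3833759992447475122176
12^40 = (12^20)^2 = 3833759992447475122176^2 = 14697715679690864505827555550150426126974976
12^41 = 12 * 12^40 = 12 * 14697715679690864505827555550150426126974976 = 176372588156290374069930666601805113523699712

Result: 176372588156290374069930666601805113523699712
Multiplications needed: 7 (7 lines after 12^1)

12^41 = 176372588156290374069930666601805113523699712. Using exponentiation by squaring, this requires 7 multiplications. The key idea: if the exponent is even, square the half-power; if odd, multiply by the base once.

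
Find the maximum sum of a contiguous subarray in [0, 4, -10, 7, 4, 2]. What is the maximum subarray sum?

Using Kadane's algorithm on [0, 4, -10, 7, 4, 2]:

Scanning through the array:
Position 1 (value 4): max_ending_here = 4, max_so_far = 4
Position 2 (value -10): max_ending_here = -6, max_so_far = 4
Position 3 (value 7): max_ending_here = 7, max_so_far = 7
Position 4 (value 4): max_ending_here = 11, max_so_far = 11
Position 5 (value 2): max_ending_here = 13, max_so_far = 13

Maximum subarray: [7, 4, 2]
Maximum sum: 13

The maximum subarray is [7, 4, 2] with sum 13. This subarray runs from index 3 to index 5.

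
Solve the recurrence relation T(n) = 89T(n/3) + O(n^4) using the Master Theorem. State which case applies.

Master Theorem for T(n) = 89T(n/3) + O(n^4):

a = 89, b = 3, c = 4
log_b(a) = log_3(89) = 4.0857

Case 1: c = 4 < log_3(89) = 4.0857
T(n) = O(n^(log_3 89))

For T(n) = 89T(n/3) + O(n^4): log_3(89) = 4.0857. This is Case 1 of the Master Theorem (c < log_b(a), work dominated by leaves), giving O(n^(log_3 89)).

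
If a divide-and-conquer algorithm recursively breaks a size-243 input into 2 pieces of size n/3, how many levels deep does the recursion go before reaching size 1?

For divide and conquer with division factor 3:

Problem sizes at each level:
Level 0: 243
Level 1: 81
Level 2: 27
Level 3: 9
Level 4: 3
Level 5: 1

The root is level 0 and the size-1 base case is level 5 (the tree spans levels 0 through 5, i.e. 6 levels counting the root), so the depth is the number of divisions: log_3(243) = 5

The recursion tree depth is log_3(243) = 5. At each level, the problem size is divided by 3, so it takes 5 divisions to reduce to a base case of size 1. The algorithm makes 2 recursive calls at each level.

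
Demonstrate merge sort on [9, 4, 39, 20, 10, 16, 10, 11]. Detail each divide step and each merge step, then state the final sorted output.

Merge sort trace:

Split: [9, 4, 39, 20, 10, 16, 10, 11] -> [9, 4, 39, 20] and [10, 16, 10, 11]
  Split: [9, 4, 39, 20] -> [9, 4] and [39, 20]
    Split: [9, 4] -> [9] and [4]
    Merge: [9] + [4] -> [4, 9]
    Split: [39, 20] -> [39] and [20]
    Merge: [39] + [20] -> [20, 39]
  Merge: [4, 9] + [20, 39] -> [4, 9, 20, 39]
  Split: [10, 16, 10, 11] -> [10, 16] and [10, 11]
    Split: [10, 16] -> [10] and [16]
    Merge: [10] + [16] -> [10, 16]
    Split: [10, 11] -> [10] and [11]
    Merge: [10] + [11] -> [10, 11]
  Merge: [10, 16] + [10, 11] -> [10, 10, 11, 16]
Merge: [4, 9, 20, 39] + [10, 10, 11, 16] -> [4, 9, 10, 10, 11, 16, 20, 39]

Final sorted array: [4, 9, 10, 10, 11, 16, 20, 39]

The merge sort proceeds by recursively splitting the array and merging sorted halves.
After all merges, the sorted array is [4, 9, 10, 10, 11, 16, 20, 39].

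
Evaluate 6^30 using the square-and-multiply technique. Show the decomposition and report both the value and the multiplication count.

Computing 6^30 by squaring (build up from 6^1; each line after the first costs one multiplication):

6^1 = 6
6^2 = (6^1)^2 = 6^2 = 36
6^3 = 6 * 6^2 = 6 * 36 = 216
6^6 = (6^3)^2 = 216^2 = 46656
6^7 = 6 * 6^6 = 6 * 46656 = 279936
6^14 = (6^7)^2 = 279936^2 = 78364164096
6^15 = 6 * 6^14 = 6 * 78364164096 = 470184984576
6^30 = (6^15)^2 = 470184984576^2 = 221073919720733357899776

Result: 221073919720733357899776
Multiplications needed: 7 (7 lines after 6^1)

6^30 = 221073919720733357899776. Using exponentiation by squaring, this requires 7 multiplications. The key idea: if the exponent is even, square the half-power; if odd, multiply by the base once.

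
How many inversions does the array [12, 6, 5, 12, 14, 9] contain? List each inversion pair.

Finding inversions in [12, 6, 5, 12, 14, 9]:

(0, 1): arr[0]=12 > arr[1]=6
(0, 2): arr[0]=12 > arr[2]=5
(0, 5): arr[0]=12 > arr[5]=9
(1, 2): arr[1]=6 > arr[2]=5
(3, 5): arr[3]=12 > arr[5]=9
(4, 5): arr[4]=14 > arr[5]=9

Total inversions: 6

The array has 6 inversion(s): (0,1), (0,2), (0,5), (1,2), (3,5), (4,5). Each pair (i,j) satisfies i < j and arr[i] > arr[j].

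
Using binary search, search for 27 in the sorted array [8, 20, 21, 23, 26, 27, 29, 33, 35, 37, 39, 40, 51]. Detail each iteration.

Binary search for 27 in [8, 20, 21, 23, 26, 27, 29, 33, 35, 37, 39, 40, 51]:

lo=0, hi=12, mid=6, arr[mid]=29 -> 29 > 27, search left half
lo=0, hi=5, mid=2, arr[mid]=21 -> 21 < 27, search right half
lo=3, hi=5, mid=4, arr[mid]=26 -> 26 < 27, search right half
lo=5, hi=5, mid=5, arr[mid]=27 -> Found target at index 5!

Binary search finds 27 at index 5 after 4 comparisons. The search repeatedly halves the search space by comparing with the middle element.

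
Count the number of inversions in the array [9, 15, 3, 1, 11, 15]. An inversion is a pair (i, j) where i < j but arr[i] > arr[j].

Finding inversions in [9, 15, 3, 1, 11, 15]:

(0, 2): arr[0]=9 > arr[2]=3
(0, 3): arr[0]=9 > arr[3]=1
(1, 2): arr[1]=15 > arr[2]=3
(1, 3): arr[1]=15 > arr[3]=1
(1, 4): arr[1]=15 > arr[4]=11
(2, 3): arr[2]=3 > arr[3]=1

Total inversions: 6

The array has 6 inversion(s): (0,2), (0,3), (1,2), (1,3), (1,4), (2,3). Each pair (i,j) satisfies i < j and arr[i] > arr[j].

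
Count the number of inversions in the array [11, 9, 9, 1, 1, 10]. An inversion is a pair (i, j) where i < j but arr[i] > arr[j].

Finding inversions in [11, 9, 9, 1, 1, 10]:

(0, 1): arr[0]=11 > arr[1]=9
(0, 2): arr[0]=11 > arr[2]=9
(0, 3): arr[0]=11 > arr[3]=1
(0, 4): arr[0]=11 > arr[4]=1
(0, 5): arr[0]=11 > arr[5]=10
(1, 3): arr[1]=9 > arr[3]=1
(1, 4): arr[1]=9 > arr[4]=1
(2, 3): arr[2]=9 > arr[3]=1
(2, 4): arr[2]=9 > arr[4]=1

Total inversions: 9

The array has 9 inversion(s): (0,1), (0,2), (0,3), (0,4), (0,5), (1,3), (1,4), (2,3), (2,4). Each pair (i,j) satisfies i < j and arr[i] > arr[j].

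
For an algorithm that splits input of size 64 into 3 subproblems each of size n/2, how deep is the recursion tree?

For divide and conquer with division factor 2:

Problem sizes at each level:
Level 0: 64
Level 1: 32
Level 2: 16
Level 3: 8
Level 4: 4
Level 5: 2
Level 6: 1

The root is level 0 and the size-1 base case is level 6 (the tree spans levels 0 through 6, i.e. 7 levels counting the root), so the depth is the number of divisions: log_2(64) = 6

The recursion tree depth is log_2(64) = 6. At each level, the problem size is divided by 2, so it takes 6 divisions to reduce to a base case of size 1. The algorithm makes 3 recursive calls at each level.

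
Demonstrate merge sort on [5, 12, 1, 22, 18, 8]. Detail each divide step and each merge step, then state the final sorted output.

Merge sort trace:

Split: [5, 12, 1, 22, 18, 8] -> [5, 12, 1] and [22, 18, 8]
  Split: [5, 12, 1] -> [5] and [12, 1]
    Split: [12, 1] -> [12] and [1]
    Merge: [12] + [1] -> [1, 12]
  Merge: [5] + [1, 12] -> [1, 5, 12]
  Split: [22, 18, 8] -> [22] and [18, 8]
    Split: [18, 8] -> [18] and [8]
    Merge: [18] + [8] -> [8, 18]
  Merge: [22] + [8, 18] -> [8, 18, 22]
Merge: [1, 5, 12] + [8, 18, 22] -> [1, 5, 8, 12, 18, 22]

Final sorted array: [1, 5, 8, 12, 18, 22]

The merge sort proceeds by recursively splitting the array and merging sorted halves.
After all merges, the sorted array is [1, 5, 8, 12, 18, 22].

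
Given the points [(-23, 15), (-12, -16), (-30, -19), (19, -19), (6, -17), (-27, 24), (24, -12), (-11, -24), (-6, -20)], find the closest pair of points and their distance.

Computing all pairwise distances among 9 points:

d((-23, 15), (-12, -16)) = 32.8938
d((-23, 15), (-30, -19)) = 34.7131
d((-23, 15), (19, -19)) = 54.037
d((-23, 15), (6, -17)) = 43.1856
d((-23, 15), (-27, 24)) = 9.8489
d((-23, 15), (24, -12)) = 54.2033
d((-23, 15), (-11, -24)) = 40.8044
d((-23, 15), (-6, -20)) = 38.9102
d((-12, -16), (-30, -19)) = 18.2483
d((-12, -16), (19, -19)) = 31.1448
d((-12, -16), (6, -17)) = 18.0278
d((-12, -16), (-27, 24)) = 42.72
d((-12, -16), (24, -12)) = 36.2215
d((-12, -16), (-11, -24)) = 8.0623
d((-12, -16), (-6, -20)) = 7.2111
d((-30, -19), (19, -19)) = 49.0
d((-30, -19), (6, -17)) = 36.0555
d((-30, -19), (-27, 24)) = 43.1045
d((-30, -19), (24, -12)) = 54.4518
d((-30, -19), (-11, -24)) = 19.6469
d((-30, -19), (-6, -20)) = 24.0208
d((19, -19), (6, -17)) = 13.1529
d((19, -19), (-27, 24)) = 62.9682
d((19, -19), (24, -12)) = 8.6023
d((19, -19), (-11, -24)) = 30.4138
d((19, -19), (-6, -20)) = 25.02
d((6, -17), (-27, 24)) = 52.6308
d((6, -17), (24, -12)) = 18.6815
d((6, -17), (-11, -24)) = 18.3848
d((6, -17), (-6, -20)) = 12.3693
d((-27, 24), (24, -12)) = 62.426
d((-27, 24), (-11, -24)) = 50.5964
d((-27, 24), (-6, -20)) = 48.7545
d((24, -12), (-11, -24)) = 37.0
d((24, -12), (-6, -20)) = 31.0483
d((-11, -24), (-6, -20)) = 6.4031 <-- minimum

Closest pair: (-11, -24) and (-6, -20) with distance 6.4031

The closest pair is (-11, -24) and (-6, -20) with Euclidean distance 6.4031. For 9 points, brute-force pairwise comparison is shown above. For large n, the divide-and-conquer algorithm (sort by x, recurse on halves, check the dividing strip) achieves O(n log n).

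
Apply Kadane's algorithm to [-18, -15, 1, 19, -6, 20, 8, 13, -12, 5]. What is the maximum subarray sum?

Using Kadane's algorithm on [-18, -15, 1, 19, -6, 20, 8, 13, -12, 5]:

Scanning through the array:
Position 1 (value -15): max_ending_here = -15, max_so_far = -15
Position 2 (value 1): max_ending_here = 1, max_so_far = 1
Position 3 (value 19): max_ending_here = 20, max_so_far = 20
Position 4 (value -6): max_ending_here = 14, max_so_far = 20
Position 5 (value 20): max_ending_here = 34, max_so_far = 34
Position 6 (value 8): max_ending_here = 42, max_so_far = 42
Position 7 (value 13): max_ending_here = 55, max_so_far = 55
Position 8 (value -12): max_ending_here = 43, max_so_far = 55
Position 9 (value 5): max_ending_here = 48, max_so_far = 55

Maximum subarray: [1, 19, -6, 20, 8, 13]
Maximum sum: 55

The maximum subarray is [1, 19, -6, 20, 8, 13] with sum 55. This subarray runs from index 2 to index 7.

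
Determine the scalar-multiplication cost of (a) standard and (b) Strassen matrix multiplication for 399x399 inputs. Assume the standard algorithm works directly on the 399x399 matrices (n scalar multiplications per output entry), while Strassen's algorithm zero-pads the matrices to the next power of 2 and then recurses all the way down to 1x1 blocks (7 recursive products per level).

Matrix multiplication for 399x399 matrices:

Strassen's algorithm requires power-of-2 dimensions. Pad 399x399 to 512x512 (next power of 2).

Standard algorithm: 399^3 = 63521199 multiplications
Strassen's algorithm: 7^(log2(512)) = 7^9 = 40353607 multiplications
Savings: 63521199 - 40353607 = 23167592 multiplications

Standard: 63521199 multiplications (399^3). Strassen: 40353607 multiplications (7^9, after padding to 512x512). Strassen reduces 8 recursive multiplications to 7 at each level.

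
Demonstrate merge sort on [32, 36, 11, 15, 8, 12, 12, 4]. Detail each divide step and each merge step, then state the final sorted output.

Merge sort trace:

Split: [32, 36, 11, 15, 8, 12, 12, 4] -> [32, 36, 11, 15] and [8, 12, 12, 4]
  Split: [32, 36, 11, 15] -> [32, 36] and [11, 15]
    Split: [32, 36] -> [32] and [36]
    Merge: [32] + [36] -> [32, 36]
    Split: [11, 15] -> [11] and [15]
    Merge: [11] + [15] -> [11, 15]
  Merge: [32, 36] + [11, 15] -> [11, 15, 32, 36]
  Split: [8, 12, 12, 4] -> [8, 12] and [12, 4]
    Split: [8, 12] -> [8] and [12]
    Merge: [8] + [12] -> [8, 12]
    Split: [12, 4] -> [12] and [4]
    Merge: [12] + [4] -> [4, 12]
  Merge: [8, 12] + [4, 12] -> [4, 8, 12, 12]
Merge: [11, 15, 32, 36] + [4, 8, 12, 12] -> [4, 8, 11, 12, 12, 15, 32, 36]

Final sorted array: [4, 8, 11, 12, 12, 15, 32, 36]

The merge sort proceeds by recursively splitting the array and merging sorted halves.
After all merges, the sorted array is [4, 8, 11, 12, 12, 15, 32, 36].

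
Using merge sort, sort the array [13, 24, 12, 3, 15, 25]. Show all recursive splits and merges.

Merge sort trace:

Split: [13, 24, 12, 3, 15, 25] -> [13, 24, 12] and [3, 15, 25]
  Split: [13, 24, 12] -> [13] and [24, 12]
    Split: [24, 12] -> [24] and [12]
    Merge: [24] + [12] -> [12, 24]
  Merge: [13] + [12, 24] -> [12, 13, 24]
  Split: [3, 15, 25] -> [3] and [15, 25]
    Split: [15, 25] -> [15] and [25]
    Merge: [15] + [25] -> [15, 25]
  Merge: [3] + [15, 25] -> [3, 15, 25]
Merge: [12, 13, 24] + [3, 15, 25] -> [3, 12, 13, 15, 24, 25]

Final sorted array: [3, 12, 13, 15, 24, 25]

The merge sort proceeds by recursively splitting the array and merging sorted halves.
After all merges, the sorted array is [3, 12, 13, 15, 24, 25].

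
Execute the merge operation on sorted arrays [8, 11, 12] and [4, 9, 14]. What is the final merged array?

Merging process:

Compare 8 vs 4: take 4 from right. Merged: [4]
Compare 8 vs 9: take 8 from left. Merged: [4, 8]
Compare 11 vs 9: take 9 from right. Merged: [4, 8, 9]
Compare 11 vs 14: take 11 from left. Merged: [4, 8, 9, 11]
Compare 12 vs 14: take 12 from left. Merged: [4, 8, 9, 11, 12]
Append remaining from right: [14]. Merged: [4, 8, 9, 11, 12, 14]

Final merged array: [4, 8, 9, 11, 12, 14]
Total comparisons: 5

The merged array is [4, 8, 9, 11, 12, 14], requiring 5 comparisons. The merge step runs in O(n) time where n is the total number of elements.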